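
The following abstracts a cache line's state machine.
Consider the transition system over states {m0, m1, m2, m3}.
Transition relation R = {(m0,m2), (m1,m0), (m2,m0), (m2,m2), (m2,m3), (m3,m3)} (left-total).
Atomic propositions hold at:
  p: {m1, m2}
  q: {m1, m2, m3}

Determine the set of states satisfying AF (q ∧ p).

{m0, m1, m2}

Sat(q ∧ p) = {m1, m2}
AF (q ∧ p): least fixpoint, start Z0 = {m1, m2}, add states with every successor in Z. Z1 = {m0, m1, m2}; fixed.
Sat(AF (q ∧ p)) = {m0, m1, m2}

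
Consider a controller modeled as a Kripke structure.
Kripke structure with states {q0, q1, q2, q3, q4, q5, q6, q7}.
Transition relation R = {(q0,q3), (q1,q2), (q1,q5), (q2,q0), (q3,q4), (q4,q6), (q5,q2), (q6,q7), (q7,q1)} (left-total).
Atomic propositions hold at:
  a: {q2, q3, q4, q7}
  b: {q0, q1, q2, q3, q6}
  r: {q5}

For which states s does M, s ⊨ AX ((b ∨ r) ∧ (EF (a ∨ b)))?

Sat(b ∨ r) = {q0, q1, q2, q3, q5, q6}
Sat(a ∨ b) = {q0, q1, q2, q3, q4, q6, q7}
EF (a ∨ b): least fixpoint, start Z0 = {q0, q1, q2, q3, q4, q6, q7}, add states with some successor in Z. Z1 = {q0, q1, q2, q3, q4, q5, q6, q7}; fixed.
Sat(EF (a ∨ b)) = {q0, q1, q2, q3, q4, q5, q6, q7}
Sat((b ∨ r) ∧ (EF (a ∨ b))) = {q0, q1, q2, q3, q5, q6}
Sat(AX ((b ∨ r) ∧ (EF (a ∨ b)))) = {s : every successor in {q0, q1, q2, q3, q5, q6}} = {q0, q1, q2, q4, q5, q7}

{q0, q1, q2, q4, q5, q7}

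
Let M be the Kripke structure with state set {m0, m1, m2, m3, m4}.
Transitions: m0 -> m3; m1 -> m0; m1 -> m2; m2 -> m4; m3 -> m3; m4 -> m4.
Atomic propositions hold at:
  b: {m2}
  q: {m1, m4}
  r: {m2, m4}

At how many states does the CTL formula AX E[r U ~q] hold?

3

Sat(~q) = {m0, m2, m3}
E[r U ~q]: least fixpoint, start Z0 = Sat(~q) = {m0, m2, m3}, add states in Sat(r) with some successor in Z. Already a fixed point.
Sat(E[r U ~q]) = {m0, m2, m3}
Sat(AX E[r U ~q]) = {s : every successor in {m0, m2, m3}} = {m0, m1, m3}
|Sat(AX E[r U ~q])| = |{m0, m1, m3}| = 3.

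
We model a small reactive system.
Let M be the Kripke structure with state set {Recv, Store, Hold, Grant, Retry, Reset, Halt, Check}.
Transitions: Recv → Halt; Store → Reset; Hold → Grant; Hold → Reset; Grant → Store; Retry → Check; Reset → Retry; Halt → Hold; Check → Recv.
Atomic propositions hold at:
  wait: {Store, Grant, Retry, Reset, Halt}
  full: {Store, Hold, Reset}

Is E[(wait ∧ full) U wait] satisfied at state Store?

Yes

Sat(wait ∧ full) = {Store, Reset}
E[(wait ∧ full) U wait]: least fixpoint, start Z0 = Sat(wait) = {Store, Grant, Retry, Reset, Halt}, add states in Sat(wait ∧ full) with some successor in Z. Already a fixed point.
Sat(E[(wait ∧ full) U wait]) = {Store, Grant, Retry, Reset, Halt}
Store ∈ Sat(E[(wait ∧ full) U wait]) = {Store, Grant, Retry, Reset, Halt}, so the formula holds at Store.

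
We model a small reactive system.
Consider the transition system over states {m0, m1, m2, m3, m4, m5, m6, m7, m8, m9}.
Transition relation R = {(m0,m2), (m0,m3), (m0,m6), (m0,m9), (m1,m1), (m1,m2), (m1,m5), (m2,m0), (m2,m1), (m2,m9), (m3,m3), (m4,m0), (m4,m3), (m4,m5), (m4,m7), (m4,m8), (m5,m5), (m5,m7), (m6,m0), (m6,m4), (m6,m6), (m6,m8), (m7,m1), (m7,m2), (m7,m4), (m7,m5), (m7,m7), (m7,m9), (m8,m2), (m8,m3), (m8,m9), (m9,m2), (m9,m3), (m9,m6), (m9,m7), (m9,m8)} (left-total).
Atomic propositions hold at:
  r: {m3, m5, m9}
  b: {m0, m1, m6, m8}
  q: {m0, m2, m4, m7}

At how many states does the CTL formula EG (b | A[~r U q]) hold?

7

Sat(~r) = {m0, m1, m2, m4, m6, m7, m8}
A[~r U q]: least fixpoint, start Z0 = Sat(q) = {m0, m2, m4, m7}, add states in Sat(~r) with every successor in Z. Already a fixed point.
Sat(A[~r U q]) = {m0, m2, m4, m7}
Sat(b | A[~r U q]) = {m0, m1, m2, m4, m6, m7, m8}
EG (b | A[~r U q]): greatest fixpoint, start Z0 = {m0, m1, m2, m4, m6, m7, m8}, keep only states in Sat with some successor in Z. Already a fixed point.
Sat(EG (b | A[~r U q])) = {m0, m1, m2, m4, m6, m7, m8}
|Sat(EG (b | A[~r U q]))| = |{m0, m1, m2, m4, m6, m7, m8}| = 7.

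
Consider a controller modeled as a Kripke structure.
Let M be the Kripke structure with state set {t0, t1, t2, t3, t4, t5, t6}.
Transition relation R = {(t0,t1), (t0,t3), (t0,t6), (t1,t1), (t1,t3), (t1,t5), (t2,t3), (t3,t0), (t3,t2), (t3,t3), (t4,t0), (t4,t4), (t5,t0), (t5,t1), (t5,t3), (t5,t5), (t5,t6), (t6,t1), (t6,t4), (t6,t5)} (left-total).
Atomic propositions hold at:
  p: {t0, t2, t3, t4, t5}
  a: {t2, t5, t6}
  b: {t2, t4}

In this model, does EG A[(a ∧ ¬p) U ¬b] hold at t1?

Sat(¬p) = {t1, t6}
Sat(a ∧ ¬p) = {t6}
Sat(¬b) = {t0, t1, t3, t5, t6}
A[(a ∧ ¬p) U ¬b]: least fixpoint, start Z0 = Sat(¬b) = {t0, t1, t3, t5, t6}, add states in Sat(a ∧ ¬p) with every successor in Z. Already a fixed point.
Sat(A[(a ∧ ¬p) U ¬b]) = {t0, t1, t3, t5, t6}
EG A[(a ∧ ¬p) U ¬b]: greatest fixpoint, start Z0 = {t0, t1, t3, t5, t6}, keep only states in Sat with some successor in Z. Already a fixed point.
Sat(EG A[(a ∧ ¬p) U ¬b]) = {t0, t1, t3, t5, t6}
t1 ∈ Sat(EG A[(a ∧ ¬p) U ¬b]) = {t0, t1, t3, t5, t6}, so the formula holds at t1.

Yes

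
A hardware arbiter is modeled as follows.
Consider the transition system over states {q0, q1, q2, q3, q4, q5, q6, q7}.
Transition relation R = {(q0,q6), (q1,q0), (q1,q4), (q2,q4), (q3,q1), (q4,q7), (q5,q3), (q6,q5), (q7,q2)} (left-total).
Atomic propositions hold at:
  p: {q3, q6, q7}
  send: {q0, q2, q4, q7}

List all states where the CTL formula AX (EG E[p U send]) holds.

{q2, q4, q7}

E[p U send]: least fixpoint, start Z0 = Sat(send) = {q0, q2, q4, q7}, add states in Sat(p) with some successor in Z. Already a fixed point.
Sat(E[p U send]) = {q0, q2, q4, q7}
EG E[p U send]: greatest fixpoint, start Z0 = {q0, q2, q4, q7}, keep only states in Sat with some successor in Z. Z1 = {q2, q4, q7}; fixed.
Sat(EG E[p U send]) = {q2, q4, q7}
Sat(AX (EG E[p U send])) = {s : every successor in {q2, q4, q7}} = {q2, q4, q7}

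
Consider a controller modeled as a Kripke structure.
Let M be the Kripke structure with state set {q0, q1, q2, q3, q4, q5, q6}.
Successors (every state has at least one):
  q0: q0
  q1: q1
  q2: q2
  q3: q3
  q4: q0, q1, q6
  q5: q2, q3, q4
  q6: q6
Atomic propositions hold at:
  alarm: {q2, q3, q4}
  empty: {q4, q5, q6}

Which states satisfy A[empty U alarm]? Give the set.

{q2, q3, q4, q5}

A[empty U alarm]: least fixpoint, start Z0 = Sat(alarm) = {q2, q3, q4}, add states in Sat(empty) with every successor in Z. Z1 = {q2, q3, q4, q5}; fixed.
Sat(A[empty U alarm]) = {q2, q3, q4, q5}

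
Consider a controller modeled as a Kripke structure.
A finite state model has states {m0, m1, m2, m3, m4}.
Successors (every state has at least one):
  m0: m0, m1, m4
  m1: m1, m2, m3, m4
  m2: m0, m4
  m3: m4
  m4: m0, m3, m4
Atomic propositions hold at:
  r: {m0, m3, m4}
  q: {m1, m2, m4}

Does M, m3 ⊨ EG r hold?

EG r: greatest fixpoint, start Z0 = {m0, m3, m4}, keep only states in Sat with some successor in Z. Already a fixed point.
Sat(EG r) = {m0, m3, m4}
m3 ∈ Sat(EG r) = {m0, m3, m4}, so the formula holds at m3.

Yes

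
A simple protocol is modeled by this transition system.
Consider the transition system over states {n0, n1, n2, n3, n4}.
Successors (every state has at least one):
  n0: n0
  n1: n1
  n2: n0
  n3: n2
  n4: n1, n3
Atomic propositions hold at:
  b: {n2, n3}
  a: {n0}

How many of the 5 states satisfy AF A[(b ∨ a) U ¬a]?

4

Sat(b ∨ a) = {n0, n2, n3}
Sat(¬a) = {n1, n2, n3, n4}
A[(b ∨ a) U ¬a]: least fixpoint, start Z0 = Sat(¬a) = {n1, n2, n3, n4}, add states in Sat(b ∨ a) with every successor in Z. Already a fixed point.
Sat(A[(b ∨ a) U ¬a]) = {n1, n2, n3, n4}
AF A[(b ∨ a) U ¬a]: least fixpoint, start Z0 = {n1, n2, n3, n4}, add states with every successor in Z. Already a fixed point.
Sat(AF A[(b ∨ a) U ¬a]) = {n1, n2, n3, n4}
|Sat(AF A[(b ∨ a) U ¬a])| = |{n1, n2, n3, n4}| = 4.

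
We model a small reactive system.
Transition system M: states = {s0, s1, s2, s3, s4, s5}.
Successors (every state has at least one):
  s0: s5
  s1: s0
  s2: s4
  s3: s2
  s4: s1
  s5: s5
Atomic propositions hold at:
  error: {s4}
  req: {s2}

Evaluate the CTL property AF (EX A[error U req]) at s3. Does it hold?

A[error U req]: least fixpoint, start Z0 = Sat(req) = {s2}, add states in Sat(error) with every successor in Z. Already a fixed point.
Sat(A[error U req]) = {s2}
Sat(EX A[error U req]) = {s : some successor in {s2}} = {s3}
AF (EX A[error U req]): least fixpoint, start Z0 = {s3}, add states with every successor in Z. Already a fixed point.
Sat(AF (EX A[error U req])) = {s3}
s3 ∈ Sat(AF (EX A[error U req])) = {s3}, so the formula holds at s3.

Yes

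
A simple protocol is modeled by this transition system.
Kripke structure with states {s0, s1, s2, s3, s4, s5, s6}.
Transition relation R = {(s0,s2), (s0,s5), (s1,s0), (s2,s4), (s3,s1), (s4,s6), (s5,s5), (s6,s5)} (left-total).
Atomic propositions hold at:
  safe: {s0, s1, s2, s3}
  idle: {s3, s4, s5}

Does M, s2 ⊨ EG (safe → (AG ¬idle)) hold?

Sat(¬idle) = {s0, s1, s2, s6}
AG ¬idle: greatest fixpoint, start Z0 = {s0, s1, s2, s6}, keep only states in Sat with every successor in Z. Z1 = {s1}; Z2 = ∅; fixed.
Sat(AG ¬idle) = ∅
Sat(safe → (AG ¬idle)) = {s4, s5, s6}
EG (safe → (AG ¬idle)): greatest fixpoint, start Z0 = {s4, s5, s6}, keep only states in Sat with some successor in Z. Already a fixed point.
Sat(EG (safe → (AG ¬idle))) = {s4, s5, s6}
s2 ∉ Sat(EG (safe → (AG ¬idle))) = {s4, s5, s6}, so the formula does not hold at s2.

No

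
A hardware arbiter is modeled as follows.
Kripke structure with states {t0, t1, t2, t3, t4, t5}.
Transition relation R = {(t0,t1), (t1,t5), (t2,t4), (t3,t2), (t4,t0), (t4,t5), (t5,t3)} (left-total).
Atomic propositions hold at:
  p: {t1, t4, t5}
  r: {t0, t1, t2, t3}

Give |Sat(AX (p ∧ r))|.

Sat(p ∧ r) = {t1}
Sat(AX (p ∧ r)) = {s : every successor in {t1}} = {t0}
|Sat(AX (p ∧ r))| = |{t0}| = 1.

1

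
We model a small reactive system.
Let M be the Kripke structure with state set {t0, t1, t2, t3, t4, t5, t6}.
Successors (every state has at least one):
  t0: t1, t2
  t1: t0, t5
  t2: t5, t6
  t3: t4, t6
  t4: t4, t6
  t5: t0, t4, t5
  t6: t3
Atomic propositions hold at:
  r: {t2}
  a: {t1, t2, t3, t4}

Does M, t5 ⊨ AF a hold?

No

AF a: least fixpoint, start Z0 = {t1, t2, t3, t4}, add states with every successor in Z. Z1 = {t0, t1, t2, t3, t4, t6}; fixed.
Sat(AF a) = {t0, t1, t2, t3, t4, t6}
t5 ∉ Sat(AF a) = {t0, t1, t2, t3, t4, t6}, so the formula does not hold at t5.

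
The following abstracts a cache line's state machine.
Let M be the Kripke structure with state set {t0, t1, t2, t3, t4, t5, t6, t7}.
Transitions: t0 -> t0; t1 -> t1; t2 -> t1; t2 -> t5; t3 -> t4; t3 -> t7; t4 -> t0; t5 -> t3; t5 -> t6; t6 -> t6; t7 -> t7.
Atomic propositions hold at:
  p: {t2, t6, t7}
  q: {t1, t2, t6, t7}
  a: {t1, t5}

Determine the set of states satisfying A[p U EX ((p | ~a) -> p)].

Sat(~a) = {t0, t2, t3, t4, t6, t7}
Sat(p | ~a) = {t0, t2, t3, t4, t6, t7}
Sat((p | ~a) -> p) = {t1, t2, t5, t6, t7}
Sat(EX ((p | ~a) -> p)) = {s : some successor in {t1, t2, t5, t6, t7}} = {t1, t2, t3, t5, t6, t7}
A[p U EX ((p | ~a) -> p)]: least fixpoint, start Z0 = Sat(EX ((p | ~a) -> p)) = {t1, t2, t3, t5, t6, t7}, add states in Sat(p) with every successor in Z. Already a fixed point.
Sat(A[p U EX ((p | ~a) -> p)]) = {t1, t2, t3, t5, t6, t7}

{t1, t2, t3, t5, t6, t7}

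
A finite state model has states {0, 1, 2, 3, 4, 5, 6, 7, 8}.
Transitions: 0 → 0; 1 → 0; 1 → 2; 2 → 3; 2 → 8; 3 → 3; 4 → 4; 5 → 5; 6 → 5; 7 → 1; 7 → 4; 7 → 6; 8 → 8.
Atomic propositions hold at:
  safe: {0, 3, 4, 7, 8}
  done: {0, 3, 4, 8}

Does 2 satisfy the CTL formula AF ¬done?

Sat(¬done) = {1, 2, 5, 6, 7}
AF ¬done: least fixpoint, start Z0 = {1, 2, 5, 6, 7}, add states with every successor in Z. Already a fixed point.
Sat(AF ¬done) = {1, 2, 5, 6, 7}
2 ∈ Sat(AF ¬done) = {1, 2, 5, 6, 7}, so the formula holds at 2.

Yes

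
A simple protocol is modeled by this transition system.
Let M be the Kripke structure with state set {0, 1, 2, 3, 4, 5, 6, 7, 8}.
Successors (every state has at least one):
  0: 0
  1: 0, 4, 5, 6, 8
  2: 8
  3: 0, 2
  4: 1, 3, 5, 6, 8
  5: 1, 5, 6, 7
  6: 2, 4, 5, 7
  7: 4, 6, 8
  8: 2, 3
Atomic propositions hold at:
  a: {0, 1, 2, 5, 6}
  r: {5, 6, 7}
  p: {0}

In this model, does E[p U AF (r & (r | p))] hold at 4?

No

Sat(r | p) = {0, 5, 6, 7}
Sat(r & (r | p)) = {5, 6, 7}
AF (r & (r | p)): least fixpoint, start Z0 = {5, 6, 7}, add states with every successor in Z. Already a fixed point.
Sat(AF (r & (r | p))) = {5, 6, 7}
E[p U AF (r & (r | p))]: least fixpoint, start Z0 = Sat(AF (r & (r | p))) = {5, 6, 7}, add states in Sat(p) with some successor in Z. Already a fixed point.
Sat(E[p U AF (r & (r | p))]) = {5, 6, 7}
4 ∉ Sat(E[p U AF (r & (r | p))]) = {5, 6, 7}, so the formula does not hold at 4.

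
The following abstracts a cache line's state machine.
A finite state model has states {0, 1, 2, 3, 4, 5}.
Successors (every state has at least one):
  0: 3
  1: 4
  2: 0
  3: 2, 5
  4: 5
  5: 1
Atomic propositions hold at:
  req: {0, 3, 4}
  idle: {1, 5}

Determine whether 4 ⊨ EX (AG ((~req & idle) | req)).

Sat(~req) = {1, 2, 5}
Sat(~req & idle) = {1, 5}
Sat((~req & idle) | req) = {0, 1, 3, 4, 5}
AG ((~req & idle) | req): greatest fixpoint, start Z0 = {0, 1, 3, 4, 5}, keep only states in Sat with every successor in Z. Z1 = {0, 1, 4, 5}; Z2 = {1, 4, 5}; fixed.
Sat(AG ((~req & idle) | req)) = {1, 4, 5}
Sat(EX (AG ((~req & idle) | req))) = {s : some successor in {1, 4, 5}} = {1, 3, 4, 5}
4 ∈ Sat(EX (AG ((~req & idle) | req))) = {1, 3, 4, 5}, so the formula holds at 4.

Yes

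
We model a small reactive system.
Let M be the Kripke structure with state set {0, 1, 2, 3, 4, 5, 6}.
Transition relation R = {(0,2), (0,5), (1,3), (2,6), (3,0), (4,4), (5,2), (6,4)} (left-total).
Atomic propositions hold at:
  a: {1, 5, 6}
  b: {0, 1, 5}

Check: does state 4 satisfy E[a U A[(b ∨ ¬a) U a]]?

Sat(¬a) = {0, 2, 3, 4}
Sat(b ∨ ¬a) = {0, 1, 2, 3, 4, 5}
A[(b ∨ ¬a) U a]: least fixpoint, start Z0 = Sat(a) = {1, 5, 6}, add states in Sat(b ∨ ¬a) with every successor in Z. Z1 = {1, 2, 5, 6}; Z2 = {0, 1, 2, 5, 6}; Z3 = {0, 1, 2, 3, 5, 6}; fixed.
Sat(A[(b ∨ ¬a) U a]) = {0, 1, 2, 3, 5, 6}
E[a U A[(b ∨ ¬a) U a]]: least fixpoint, start Z0 = Sat(A[(b ∨ ¬a) U a]) = {0, 1, 2, 3, 5, 6}, add states in Sat(a) with some successor in Z. Already a fixed point.
Sat(E[a U A[(b ∨ ¬a) U a]]) = {0, 1, 2, 3, 5, 6}
4 ∉ Sat(E[a U A[(b ∨ ¬a) U a]]) = {0, 1, 2, 3, 5, 6}, so the formula does not hold at 4.

No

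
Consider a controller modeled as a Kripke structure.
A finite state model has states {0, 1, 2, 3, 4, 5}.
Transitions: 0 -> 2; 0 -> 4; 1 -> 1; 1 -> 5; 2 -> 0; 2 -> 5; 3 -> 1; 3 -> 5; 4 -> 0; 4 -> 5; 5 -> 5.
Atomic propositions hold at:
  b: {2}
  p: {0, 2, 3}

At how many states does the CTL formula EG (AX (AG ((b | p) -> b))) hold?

3

Sat(b | p) = {0, 2, 3}
Sat((b | p) -> b) = {1, 2, 4, 5}
AG ((b | p) -> b): greatest fixpoint, start Z0 = {1, 2, 4, 5}, keep only states in Sat with every successor in Z. Z1 = {1, 5}; fixed.
Sat(AG ((b | p) -> b)) = {1, 5}
Sat(AX (AG ((b | p) -> b))) = {s : every successor in {1, 5}} = {1, 3, 5}
EG (AX (AG ((b | p) -> b))): greatest fixpoint, start Z0 = {1, 3, 5}, keep only states in Sat with some successor in Z. Already a fixed point.
Sat(EG (AX (AG ((b | p) -> b)))) = {1, 3, 5}
|Sat(EG (AX (AG ((b | p) -> b))))| = |{1, 3, 5}| = 3.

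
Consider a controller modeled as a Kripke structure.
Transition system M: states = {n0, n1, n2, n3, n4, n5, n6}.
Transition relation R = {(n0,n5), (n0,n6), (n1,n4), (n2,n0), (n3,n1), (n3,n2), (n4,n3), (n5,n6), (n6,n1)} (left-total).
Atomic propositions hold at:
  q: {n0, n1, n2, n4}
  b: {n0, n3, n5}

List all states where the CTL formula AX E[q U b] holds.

{n1, n2, n3, n4, n6}

E[q U b]: least fixpoint, start Z0 = Sat(b) = {n0, n3, n5}, add states in Sat(q) with some successor in Z. Z1 = {n0, n2, n3, n4, n5}; Z2 = {n0, n1, n2, n3, n4, n5}; fixed.
Sat(E[q U b]) = {n0, n1, n2, n3, n4, n5}
Sat(AX E[q U b]) = {s : every successor in {n0, n1, n2, n3, n4, n5}} = {n1, n2, n3, n4, n6}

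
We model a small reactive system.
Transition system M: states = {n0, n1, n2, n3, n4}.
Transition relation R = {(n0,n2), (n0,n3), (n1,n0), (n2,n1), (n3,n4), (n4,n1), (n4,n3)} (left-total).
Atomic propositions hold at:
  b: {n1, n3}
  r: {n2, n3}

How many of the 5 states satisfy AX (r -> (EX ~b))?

4

Sat(~b) = {n0, n2, n4}
Sat(EX ~b) = {s : some successor in {n0, n2, n4}} = {n0, n1, n3}
Sat(r -> (EX ~b)) = {n0, n1, n3, n4}
Sat(AX (r -> (EX ~b))) = {s : every successor in {n0, n1, n3, n4}} = {n1, n2, n3, n4}
|Sat(AX (r -> (EX ~b)))| = |{n1, n2, n3, n4}| = 4.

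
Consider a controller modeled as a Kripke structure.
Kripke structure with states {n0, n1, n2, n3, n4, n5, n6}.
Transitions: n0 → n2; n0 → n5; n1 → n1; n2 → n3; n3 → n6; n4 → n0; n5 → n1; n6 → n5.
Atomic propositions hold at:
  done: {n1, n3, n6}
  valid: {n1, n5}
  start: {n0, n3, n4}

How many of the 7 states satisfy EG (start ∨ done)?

1

Sat(start ∨ done) = {n0, n1, n3, n4, n6}
EG (start ∨ done): greatest fixpoint, start Z0 = {n0, n1, n3, n4, n6}, keep only states in Sat with some successor in Z. Z1 = {n1, n3, n4}; Z2 = {n1}; fixed.
Sat(EG (start ∨ done)) = {n1}
|Sat(EG (start ∨ done))| = |{n1}| = 1.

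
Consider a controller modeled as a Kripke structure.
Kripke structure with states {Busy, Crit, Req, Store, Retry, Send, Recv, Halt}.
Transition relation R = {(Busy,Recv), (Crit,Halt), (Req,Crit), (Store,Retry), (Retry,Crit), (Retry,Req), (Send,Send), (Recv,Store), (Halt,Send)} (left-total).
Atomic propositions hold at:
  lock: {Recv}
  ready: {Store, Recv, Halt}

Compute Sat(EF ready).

EF ready: least fixpoint, start Z0 = {Store, Recv, Halt}, add states with some successor in Z. Z1 = {Busy, Crit, Store, Recv, Halt}; Z2 = {Busy, Crit, Req, Store, Retry, Recv, Halt}; fixed.
Sat(EF ready) = {Busy, Crit, Req, Store, Retry, Recv, Halt}

{Busy, Crit, Req, Store, Retry, Recv, Halt}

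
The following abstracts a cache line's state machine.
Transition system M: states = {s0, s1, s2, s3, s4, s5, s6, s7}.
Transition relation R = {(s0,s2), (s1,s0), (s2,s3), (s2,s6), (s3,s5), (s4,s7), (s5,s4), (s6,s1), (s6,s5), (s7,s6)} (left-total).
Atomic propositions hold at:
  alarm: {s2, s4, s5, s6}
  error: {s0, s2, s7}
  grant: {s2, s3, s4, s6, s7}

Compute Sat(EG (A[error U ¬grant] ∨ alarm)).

{s0, s1, s2, s6}

Sat(¬grant) = {s0, s1, s5}
A[error U ¬grant]: least fixpoint, start Z0 = Sat(¬grant) = {s0, s1, s5}, add states in Sat(error) with every successor in Z. Already a fixed point.
Sat(A[error U ¬grant]) = {s0, s1, s5}
Sat(A[error U ¬grant] ∨ alarm) = {s0, s1, s2, s4, s5, s6}
EG (A[error U ¬grant] ∨ alarm): greatest fixpoint, start Z0 = {s0, s1, s2, s4, s5, s6}, keep only states in Sat with some successor in Z. Z1 = {s0, s1, s2, s5, s6}; Z2 = {s0, s1, s2, s6}; fixed.
Sat(EG (A[error U ¬grant] ∨ alarm)) = {s0, s1, s2, s6}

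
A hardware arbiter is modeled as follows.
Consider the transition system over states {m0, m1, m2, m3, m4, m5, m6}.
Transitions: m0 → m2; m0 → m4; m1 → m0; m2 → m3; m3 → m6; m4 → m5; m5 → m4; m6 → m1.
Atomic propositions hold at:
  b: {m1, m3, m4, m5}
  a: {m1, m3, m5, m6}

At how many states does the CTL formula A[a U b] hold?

5

A[a U b]: least fixpoint, start Z0 = Sat(b) = {m1, m3, m4, m5}, add states in Sat(a) with every successor in Z. Z1 = {m1, m3, m4, m5, m6}; fixed.
Sat(A[a U b]) = {m1, m3, m4, m5, m6}
|Sat(A[a U b])| = |{m1, m3, m4, m5, m6}| = 5.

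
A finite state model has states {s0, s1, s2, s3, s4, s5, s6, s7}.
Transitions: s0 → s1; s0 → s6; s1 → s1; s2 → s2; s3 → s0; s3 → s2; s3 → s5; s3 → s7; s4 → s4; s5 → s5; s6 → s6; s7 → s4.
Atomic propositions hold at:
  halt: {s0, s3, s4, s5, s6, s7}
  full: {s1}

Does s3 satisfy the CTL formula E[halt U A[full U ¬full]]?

Yes

Sat(¬full) = {s0, s2, s3, s4, s5, s6, s7}
A[full U ¬full]: least fixpoint, start Z0 = Sat(¬full) = {s0, s2, s3, s4, s5, s6, s7}, add states in Sat(full) with every successor in Z. Already a fixed point.
Sat(A[full U ¬full]) = {s0, s2, s3, s4, s5, s6, s7}
E[halt U A[full U ¬full]]: least fixpoint, start Z0 = Sat(A[full U ¬full]) = {s0, s2, s3, s4, s5, s6, s7}, add states in Sat(halt) with some successor in Z. Already a fixed point.
Sat(E[halt U A[full U ¬full]]) = {s0, s2, s3, s4, s5, s6, s7}
s3 ∈ Sat(E[halt U A[full U ¬full]]) = {s0, s2, s3, s4, s5, s6, s7}, so the formula holds at s3.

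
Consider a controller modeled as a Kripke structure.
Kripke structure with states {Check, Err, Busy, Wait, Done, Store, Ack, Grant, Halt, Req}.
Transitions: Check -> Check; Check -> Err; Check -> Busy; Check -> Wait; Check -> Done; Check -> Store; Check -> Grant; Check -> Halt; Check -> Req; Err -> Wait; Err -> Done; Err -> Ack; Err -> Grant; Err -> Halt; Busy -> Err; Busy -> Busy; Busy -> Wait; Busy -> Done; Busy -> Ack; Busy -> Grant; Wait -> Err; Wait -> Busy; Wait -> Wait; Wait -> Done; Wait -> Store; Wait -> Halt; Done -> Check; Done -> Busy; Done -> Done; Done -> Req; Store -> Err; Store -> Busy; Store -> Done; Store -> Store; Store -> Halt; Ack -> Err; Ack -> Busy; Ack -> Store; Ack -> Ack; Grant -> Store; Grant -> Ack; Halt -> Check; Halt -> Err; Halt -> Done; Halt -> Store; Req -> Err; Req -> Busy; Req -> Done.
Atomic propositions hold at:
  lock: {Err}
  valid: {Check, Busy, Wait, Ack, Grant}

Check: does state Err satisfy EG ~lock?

No

Sat(~lock) = {Check, Busy, Wait, Done, Store, Ack, Grant, Halt, Req}
EG ~lock: greatest fixpoint, start Z0 = {Check, Busy, Wait, Done, Store, Ack, Grant, Halt, Req}, keep only states in Sat with some successor in Z. Already a fixed point.
Sat(EG ~lock) = {Check, Busy, Wait, Done, Store, Ack, Grant, Halt, Req}
Err ∉ Sat(EG ~lock) = {Check, Busy, Wait, Done, Store, Ack, Grant, Halt, Req}, so the formula does not hold at Err.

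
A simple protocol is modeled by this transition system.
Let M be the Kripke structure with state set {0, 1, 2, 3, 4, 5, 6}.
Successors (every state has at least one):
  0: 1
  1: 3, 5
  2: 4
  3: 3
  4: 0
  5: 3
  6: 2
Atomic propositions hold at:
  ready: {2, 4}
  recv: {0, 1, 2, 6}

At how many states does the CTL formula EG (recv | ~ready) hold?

Sat(~ready) = {0, 1, 3, 5, 6}
Sat(recv | ~ready) = {0, 1, 2, 3, 5, 6}
EG (recv | ~ready): greatest fixpoint, start Z0 = {0, 1, 2, 3, 5, 6}, keep only states in Sat with some successor in Z. Z1 = {0, 1, 3, 5, 6}; Z2 = {0, 1, 3, 5}; fixed.
Sat(EG (recv | ~ready)) = {0, 1, 3, 5}
|Sat(EG (recv | ~ready))| = |{0, 1, 3, 5}| = 4.

4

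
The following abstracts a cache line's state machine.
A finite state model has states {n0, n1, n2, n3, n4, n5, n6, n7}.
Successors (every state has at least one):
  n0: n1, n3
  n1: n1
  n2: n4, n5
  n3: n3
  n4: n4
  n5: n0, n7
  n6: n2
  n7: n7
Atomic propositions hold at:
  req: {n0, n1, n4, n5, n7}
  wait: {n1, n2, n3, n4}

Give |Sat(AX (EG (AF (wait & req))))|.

Sat(wait & req) = {n1, n4}
AF (wait & req): least fixpoint, start Z0 = {n1, n4}, add states with every successor in Z. Already a fixed point.
Sat(AF (wait & req)) = {n1, n4}
EG (AF (wait & req)): greatest fixpoint, start Z0 = {n1, n4}, keep only states in Sat with some successor in Z. Already a fixed point.
Sat(EG (AF (wait & req))) = {n1, n4}
Sat(AX (EG (AF (wait & req)))) = {s : every successor in {n1, n4}} = {n1, n4}
|Sat(AX (EG (AF (wait & req))))| = |{n1, n4}| = 2.

2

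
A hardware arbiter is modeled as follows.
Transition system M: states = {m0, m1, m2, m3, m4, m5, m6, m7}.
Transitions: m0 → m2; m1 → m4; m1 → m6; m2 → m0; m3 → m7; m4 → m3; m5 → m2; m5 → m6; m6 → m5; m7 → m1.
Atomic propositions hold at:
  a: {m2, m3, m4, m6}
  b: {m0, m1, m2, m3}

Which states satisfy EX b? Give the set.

{m0, m2, m4, m5, m7}

Sat(EX b) = {s : some successor in {m0, m1, m2, m3}} = {m0, m2, m4, m5, m7}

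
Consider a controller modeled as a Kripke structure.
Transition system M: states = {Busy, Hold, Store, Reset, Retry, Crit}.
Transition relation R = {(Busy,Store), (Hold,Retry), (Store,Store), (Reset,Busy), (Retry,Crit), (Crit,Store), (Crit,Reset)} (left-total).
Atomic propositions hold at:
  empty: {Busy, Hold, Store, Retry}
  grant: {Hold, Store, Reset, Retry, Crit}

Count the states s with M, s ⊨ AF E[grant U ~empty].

4

Sat(~empty) = {Reset, Crit}
E[grant U ~empty]: least fixpoint, start Z0 = Sat(~empty) = {Reset, Crit}, add states in Sat(grant) with some successor in Z. Z1 = {Reset, Retry, Crit}; Z2 = {Hold, Reset, Retry, Crit}; fixed.
Sat(E[grant U ~empty]) = {Hold, Reset, Retry, Crit}
AF E[grant U ~empty]: least fixpoint, start Z0 = {Hold, Reset, Retry, Crit}, add states with every successor in Z. Already a fixed point.
Sat(AF E[grant U ~empty]) = {Hold, Reset, Retry, Crit}
|Sat(AF E[grant U ~empty])| = |{Hold, Reset, Retry, Crit}| = 4.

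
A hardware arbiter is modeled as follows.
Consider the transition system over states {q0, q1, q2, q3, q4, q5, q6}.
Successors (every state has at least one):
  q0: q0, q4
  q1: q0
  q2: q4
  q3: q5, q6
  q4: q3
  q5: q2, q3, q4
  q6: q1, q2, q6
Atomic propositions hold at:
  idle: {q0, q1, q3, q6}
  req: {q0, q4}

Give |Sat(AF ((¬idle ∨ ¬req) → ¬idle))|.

Sat(¬idle) = {q2, q4, q5}
Sat(¬req) = {q1, q2, q3, q5, q6}
Sat(¬idle ∨ ¬req) = {q1, q2, q3, q4, q5, q6}
Sat((¬idle ∨ ¬req) → ¬idle) = {q0, q2, q4, q5}
AF ((¬idle ∨ ¬req) → ¬idle): least fixpoint, start Z0 = {q0, q2, q4, q5}, add states with every successor in Z. Z1 = {q0, q1, q2, q4, q5}; fixed.
Sat(AF ((¬idle ∨ ¬req) → ¬idle)) = {q0, q1, q2, q4, q5}
|Sat(AF ((¬idle ∨ ¬req) → ¬idle))| = |{q0, q1, q2, q4, q5}| = 5.

5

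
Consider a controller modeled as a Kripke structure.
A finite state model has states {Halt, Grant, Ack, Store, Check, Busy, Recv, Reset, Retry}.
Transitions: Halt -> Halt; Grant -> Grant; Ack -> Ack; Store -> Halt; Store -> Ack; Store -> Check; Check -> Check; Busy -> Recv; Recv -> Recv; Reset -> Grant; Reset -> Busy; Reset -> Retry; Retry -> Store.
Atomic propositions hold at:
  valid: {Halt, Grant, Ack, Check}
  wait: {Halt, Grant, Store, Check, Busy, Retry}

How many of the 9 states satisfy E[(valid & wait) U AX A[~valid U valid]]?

Sat(valid & wait) = {Halt, Grant, Check}
Sat(~valid) = {Store, Busy, Recv, Reset, Retry}
A[~valid U valid]: least fixpoint, start Z0 = Sat(valid) = {Halt, Grant, Ack, Check}, add states in Sat(~valid) with every successor in Z. Z1 = {Halt, Grant, Ack, Store, Check}; Z2 = {Halt, Grant, Ack, Store, Check, Retry}; fixed.
Sat(A[~valid U valid]) = {Halt, Grant, Ack, Store, Check, Retry}
Sat(AX A[~valid U valid]) = {s : every successor in {Halt, Grant, Ack, Store, Check, Retry}} = {Halt, Grant, Ack, Store, Check, Retry}
E[(valid & wait) U AX A[~valid U valid]]: least fixpoint, start Z0 = Sat(AX A[~valid U valid]) = {Halt, Grant, Ack, Store, Check, Retry}, add states in Sat(valid & wait) with some successor in Z. Already a fixed point.
Sat(E[(valid & wait) U AX A[~valid U valid]]) = {Halt, Grant, Ack, Store, Check, Retry}
|Sat(E[(valid & wait) U AX A[~valid U valid]])| = |{Halt, Grant, Ack, Store, Check, Retry}| = 6.

6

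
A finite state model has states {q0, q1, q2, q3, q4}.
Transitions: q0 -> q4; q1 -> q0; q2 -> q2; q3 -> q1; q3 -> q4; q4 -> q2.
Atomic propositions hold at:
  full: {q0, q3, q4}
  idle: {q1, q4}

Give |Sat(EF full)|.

4

EF full: least fixpoint, start Z0 = {q0, q3, q4}, add states with some successor in Z. Z1 = {q0, q1, q3, q4}; fixed.
Sat(EF full) = {q0, q1, q3, q4}
|Sat(EF full)| = |{q0, q1, q3, q4}| = 4.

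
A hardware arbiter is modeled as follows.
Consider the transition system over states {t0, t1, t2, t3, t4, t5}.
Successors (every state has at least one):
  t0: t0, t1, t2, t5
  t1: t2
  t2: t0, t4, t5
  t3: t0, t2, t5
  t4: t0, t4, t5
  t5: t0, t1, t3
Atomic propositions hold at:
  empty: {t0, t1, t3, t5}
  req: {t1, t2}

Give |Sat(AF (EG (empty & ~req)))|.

Sat(~req) = {t0, t3, t4, t5}
Sat(empty & ~req) = {t0, t3, t5}
EG (empty & ~req): greatest fixpoint, start Z0 = {t0, t3, t5}, keep only states in Sat with some successor in Z. Already a fixed point.
Sat(EG (empty & ~req)) = {t0, t3, t5}
AF (EG (empty & ~req)): least fixpoint, start Z0 = {t0, t3, t5}, add states with every successor in Z. Already a fixed point.
Sat(AF (EG (empty & ~req))) = {t0, t3, t5}
|Sat(AF (EG (empty & ~req)))| = |{t0, t3, t5}| = 3.

3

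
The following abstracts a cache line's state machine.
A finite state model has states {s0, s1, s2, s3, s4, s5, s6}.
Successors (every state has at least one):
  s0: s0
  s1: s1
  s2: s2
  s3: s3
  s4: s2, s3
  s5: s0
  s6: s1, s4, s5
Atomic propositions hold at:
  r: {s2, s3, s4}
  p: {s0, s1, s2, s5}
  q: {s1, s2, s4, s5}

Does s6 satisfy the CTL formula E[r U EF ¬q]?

Yes

Sat(¬q) = {s0, s3, s6}
EF ¬q: least fixpoint, start Z0 = {s0, s3, s6}, add states with some successor in Z. Z1 = {s0, s3, s4, s5, s6}; fixed.
Sat(EF ¬q) = {s0, s3, s4, s5, s6}
E[r U EF ¬q]: least fixpoint, start Z0 = Sat(EF ¬q) = {s0, s3, s4, s5, s6}, add states in Sat(r) with some successor in Z. Already a fixed point.
Sat(E[r U EF ¬q]) = {s0, s3, s4, s5, s6}
s6 ∈ Sat(E[r U EF ¬q]) = {s0, s3, s4, s5, s6}, so the formula holds at s6.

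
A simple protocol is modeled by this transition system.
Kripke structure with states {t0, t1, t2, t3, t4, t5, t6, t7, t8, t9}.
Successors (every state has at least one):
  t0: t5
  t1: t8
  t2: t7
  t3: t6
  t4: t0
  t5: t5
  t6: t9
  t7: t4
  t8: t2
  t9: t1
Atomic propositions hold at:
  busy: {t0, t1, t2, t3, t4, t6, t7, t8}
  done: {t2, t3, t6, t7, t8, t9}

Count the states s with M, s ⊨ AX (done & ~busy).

Sat(~busy) = {t5, t9}
Sat(done & ~busy) = {t9}
Sat(AX (done & ~busy)) = {s : every successor in {t9}} = {t6}
|Sat(AX (done & ~busy))| = |{t6}| = 1.

1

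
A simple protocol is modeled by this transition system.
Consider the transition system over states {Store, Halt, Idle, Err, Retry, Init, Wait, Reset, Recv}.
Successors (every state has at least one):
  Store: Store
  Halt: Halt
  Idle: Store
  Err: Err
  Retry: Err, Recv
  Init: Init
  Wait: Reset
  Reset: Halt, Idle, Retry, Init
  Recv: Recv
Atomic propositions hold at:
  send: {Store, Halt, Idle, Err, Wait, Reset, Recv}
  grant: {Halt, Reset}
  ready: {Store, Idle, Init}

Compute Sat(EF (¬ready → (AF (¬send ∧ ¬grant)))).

{Store, Idle, Retry, Init, Wait, Reset}

Sat(¬ready) = {Halt, Err, Retry, Wait, Reset, Recv}
Sat(¬send) = {Retry, Init}
Sat(¬grant) = {Store, Idle, Err, Retry, Init, Wait, Recv}
Sat(¬send ∧ ¬grant) = {Retry, Init}
AF (¬send ∧ ¬grant): least fixpoint, start Z0 = {Retry, Init}, add states with every successor in Z. Already a fixed point.
Sat(AF (¬send ∧ ¬grant)) = {Retry, Init}
Sat(¬ready → (AF (¬send ∧ ¬grant))) = {Store, Idle, Retry, Init}
EF (¬ready → (AF (¬send ∧ ¬grant))): least fixpoint, start Z0 = {Store, Idle, Retry, Init}, add states with some successor in Z. Z1 = {Store, Idle, Retry, Init, Reset}; Z2 = {Store, Idle, Retry, Init, Wait, Reset}; fixed.
Sat(EF (¬ready → (AF (¬send ∧ ¬grant)))) = {Store, Idle, Retry, Init, Wait, Reset}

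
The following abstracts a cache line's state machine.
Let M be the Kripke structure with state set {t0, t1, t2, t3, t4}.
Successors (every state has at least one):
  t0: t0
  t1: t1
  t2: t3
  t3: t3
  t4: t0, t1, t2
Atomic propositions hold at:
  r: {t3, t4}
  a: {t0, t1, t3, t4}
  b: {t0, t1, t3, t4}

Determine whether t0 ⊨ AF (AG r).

AG r: greatest fixpoint, start Z0 = {t3, t4}, keep only states in Sat with every successor in Z. Z1 = {t3}; fixed.
Sat(AG r) = {t3}
AF (AG r): least fixpoint, start Z0 = {t3}, add states with every successor in Z. Z1 = {t2, t3}; fixed.
Sat(AF (AG r)) = {t2, t3}
t0 ∉ Sat(AF (AG r)) = {t2, t3}, so the formula does not hold at t0.

No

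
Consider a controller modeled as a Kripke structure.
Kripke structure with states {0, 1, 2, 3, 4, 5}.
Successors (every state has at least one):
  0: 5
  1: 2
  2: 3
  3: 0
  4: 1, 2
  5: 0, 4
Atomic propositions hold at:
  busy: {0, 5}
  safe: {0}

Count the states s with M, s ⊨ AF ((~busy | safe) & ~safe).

Sat(~busy) = {1, 2, 3, 4}
Sat(~busy | safe) = {0, 1, 2, 3, 4}
Sat(~safe) = {1, 2, 3, 4, 5}
Sat((~busy | safe) & ~safe) = {1, 2, 3, 4}
AF ((~busy | safe) & ~safe): least fixpoint, start Z0 = {1, 2, 3, 4}, add states with every successor in Z. Already a fixed point.
Sat(AF ((~busy | safe) & ~safe)) = {1, 2, 3, 4}
|Sat(AF ((~busy | safe) & ~safe))| = |{1, 2, 3, 4}| = 4.

4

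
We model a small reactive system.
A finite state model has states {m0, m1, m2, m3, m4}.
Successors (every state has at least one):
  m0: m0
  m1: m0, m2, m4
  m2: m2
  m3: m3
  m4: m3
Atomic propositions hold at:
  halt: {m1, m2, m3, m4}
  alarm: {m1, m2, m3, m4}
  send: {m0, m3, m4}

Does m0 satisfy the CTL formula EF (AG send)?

Yes

AG send: greatest fixpoint, start Z0 = {m0, m3, m4}, keep only states in Sat with every successor in Z. Already a fixed point.
Sat(AG send) = {m0, m3, m4}
EF (AG send): least fixpoint, start Z0 = {m0, m3, m4}, add states with some successor in Z. Z1 = {m0, m1, m3, m4}; fixed.
Sat(EF (AG send)) = {m0, m1, m3, m4}
m0 ∈ Sat(EF (AG send)) = {m0, m1, m3, m4}, so the formula holds at m0.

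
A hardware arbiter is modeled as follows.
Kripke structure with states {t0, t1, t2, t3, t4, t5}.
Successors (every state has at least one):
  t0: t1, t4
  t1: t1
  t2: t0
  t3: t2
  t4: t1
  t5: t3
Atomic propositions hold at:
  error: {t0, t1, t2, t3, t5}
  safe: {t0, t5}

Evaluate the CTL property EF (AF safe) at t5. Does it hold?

Yes

AF safe: least fixpoint, start Z0 = {t0, t5}, add states with every successor in Z. Z1 = {t0, t2, t5}; Z2 = {t0, t2, t3, t5}; fixed.
Sat(AF safe) = {t0, t2, t3, t5}
EF (AF safe): least fixpoint, start Z0 = {t0, t2, t3, t5}, add states with some successor in Z. Already a fixed point.
Sat(EF (AF safe)) = {t0, t2, t3, t5}
t5 ∈ Sat(EF (AF safe)) = {t0, t2, t3, t5}, so the formula holds at t5.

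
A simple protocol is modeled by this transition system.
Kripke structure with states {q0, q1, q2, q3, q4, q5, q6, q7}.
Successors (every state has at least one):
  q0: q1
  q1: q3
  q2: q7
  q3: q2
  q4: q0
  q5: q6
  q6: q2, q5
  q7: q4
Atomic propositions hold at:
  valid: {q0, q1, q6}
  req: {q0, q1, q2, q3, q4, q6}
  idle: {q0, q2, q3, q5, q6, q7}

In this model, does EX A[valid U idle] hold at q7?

No

A[valid U idle]: least fixpoint, start Z0 = Sat(idle) = {q0, q2, q3, q5, q6, q7}, add states in Sat(valid) with every successor in Z. Z1 = {q0, q1, q2, q3, q5, q6, q7}; fixed.
Sat(A[valid U idle]) = {q0, q1, q2, q3, q5, q6, q7}
Sat(EX A[valid U idle]) = {s : some successor in {q0, q1, q2, q3, q5, q6, q7}} = {q0, q1, q2, q3, q4, q5, q6}
q7 ∉ Sat(EX A[valid U idle]) = {q0, q1, q2, q3, q4, q5, q6}, so the formula does not hold at q7.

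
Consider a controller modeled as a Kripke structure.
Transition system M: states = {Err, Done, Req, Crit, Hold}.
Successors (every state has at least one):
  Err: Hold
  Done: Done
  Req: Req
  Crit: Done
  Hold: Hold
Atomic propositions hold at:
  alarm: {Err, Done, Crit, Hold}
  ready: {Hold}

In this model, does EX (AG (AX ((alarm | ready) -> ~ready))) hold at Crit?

Sat(alarm | ready) = {Err, Done, Crit, Hold}
Sat(~ready) = {Err, Done, Req, Crit}
Sat((alarm | ready) -> ~ready) = {Err, Done, Req, Crit}
Sat(AX ((alarm | ready) -> ~ready)) = {s : every successor in {Err, Done, Req, Crit}} = {Done, Req, Crit}
AG (AX ((alarm | ready) -> ~ready)): greatest fixpoint, start Z0 = {Done, Req, Crit}, keep only states in Sat with every successor in Z. Already a fixed point.
Sat(AG (AX ((alarm | ready) -> ~ready))) = {Done, Req, Crit}
Sat(EX (AG (AX ((alarm | ready) -> ~ready)))) = {s : some successor in {Done, Req, Crit}} = {Done, Req, Crit}
Crit ∈ Sat(EX (AG (AX ((alarm | ready) -> ~ready)))) = {Done, Req, Crit}, so the formula holds at Crit.

Yes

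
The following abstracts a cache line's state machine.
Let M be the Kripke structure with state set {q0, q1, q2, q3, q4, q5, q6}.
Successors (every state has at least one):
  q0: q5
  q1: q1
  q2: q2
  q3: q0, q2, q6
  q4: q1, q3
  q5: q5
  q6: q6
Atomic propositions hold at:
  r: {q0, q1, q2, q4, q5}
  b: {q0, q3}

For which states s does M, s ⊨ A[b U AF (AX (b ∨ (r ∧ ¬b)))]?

Sat(¬b) = {q1, q2, q4, q5, q6}
Sat(r ∧ ¬b) = {q1, q2, q4, q5}
Sat(b ∨ (r ∧ ¬b)) = {q0, q1, q2, q3, q4, q5}
Sat(AX (b ∨ (r ∧ ¬b))) = {s : every successor in {q0, q1, q2, q3, q4, q5}} = {q0, q1, q2, q4, q5}
AF (AX (b ∨ (r ∧ ¬b))): least fixpoint, start Z0 = {q0, q1, q2, q4, q5}, add states with every successor in Z. Already a fixed point.
Sat(AF (AX (b ∨ (r ∧ ¬b)))) = {q0, q1, q2, q4, q5}
A[b U AF (AX (b ∨ (r ∧ ¬b)))]: least fixpoint, start Z0 = Sat(AF (AX (b ∨ (r ∧ ¬b)))) = {q0, q1, q2, q4, q5}, add states in Sat(b) with every successor in Z. Already a fixed point.
Sat(A[b U AF (AX (b ∨ (r ∧ ¬b)))]) = {q0, q1, q2, q4, q5}

{q0, q1, q2, q4, q5}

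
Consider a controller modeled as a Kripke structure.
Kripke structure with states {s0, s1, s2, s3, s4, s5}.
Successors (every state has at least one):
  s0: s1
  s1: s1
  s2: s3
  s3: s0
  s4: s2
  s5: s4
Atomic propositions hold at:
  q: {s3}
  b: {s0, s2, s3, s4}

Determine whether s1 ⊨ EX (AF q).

AF q: least fixpoint, start Z0 = {s3}, add states with every successor in Z. Z1 = {s2, s3}; Z2 = {s2, s3, s4}; Z3 = {s2, s3, s4, s5}; fixed.
Sat(AF q) = {s2, s3, s4, s5}
Sat(EX (AF q)) = {s : some successor in {s2, s3, s4, s5}} = {s2, s4, s5}
s1 ∉ Sat(EX (AF q)) = {s2, s4, s5}, so the formula does not hold at s1.

No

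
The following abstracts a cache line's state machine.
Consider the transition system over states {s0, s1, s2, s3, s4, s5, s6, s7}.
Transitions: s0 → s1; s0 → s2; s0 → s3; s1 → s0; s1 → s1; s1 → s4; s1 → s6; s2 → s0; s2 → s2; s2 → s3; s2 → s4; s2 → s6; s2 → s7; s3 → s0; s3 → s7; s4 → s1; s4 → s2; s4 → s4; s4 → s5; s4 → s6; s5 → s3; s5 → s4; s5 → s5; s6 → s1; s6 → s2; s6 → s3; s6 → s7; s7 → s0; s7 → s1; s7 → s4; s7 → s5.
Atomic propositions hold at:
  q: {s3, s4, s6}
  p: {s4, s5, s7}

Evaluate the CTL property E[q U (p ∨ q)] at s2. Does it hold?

Sat(p ∨ q) = {s3, s4, s5, s6, s7}
E[q U (p ∨ q)]: least fixpoint, start Z0 = Sat((p ∨ q)) = {s3, s4, s5, s6, s7}, add states in Sat(q) with some successor in Z. Already a fixed point.
Sat(E[q U (p ∨ q)]) = {s3, s4, s5, s6, s7}
s2 ∉ Sat(E[q U (p ∨ q)]) = {s3, s4, s5, s6, s7}, so the formula does not hold at s2.

No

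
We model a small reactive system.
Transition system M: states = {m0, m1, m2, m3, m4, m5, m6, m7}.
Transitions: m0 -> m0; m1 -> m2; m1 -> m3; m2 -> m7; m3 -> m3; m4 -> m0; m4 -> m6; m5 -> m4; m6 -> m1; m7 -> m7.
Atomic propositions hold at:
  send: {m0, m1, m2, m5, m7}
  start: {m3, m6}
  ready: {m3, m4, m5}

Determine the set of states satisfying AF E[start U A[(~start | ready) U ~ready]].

{m0, m1, m2, m4, m5, m6, m7}

Sat(~start) = {m0, m1, m2, m4, m5, m7}
Sat(~start | ready) = {m0, m1, m2, m3, m4, m5, m7}
Sat(~ready) = {m0, m1, m2, m6, m7}
A[(~start | ready) U ~ready]: least fixpoint, start Z0 = Sat(~ready) = {m0, m1, m2, m6, m7}, add states in Sat(~start | ready) with every successor in Z. Z1 = {m0, m1, m2, m4, m6, m7}; Z2 = {m0, m1, m2, m4, m5, m6, m7}; fixed.
Sat(A[(~start | ready) U ~ready]) = {m0, m1, m2, m4, m5, m6, m7}
E[start U A[(~start | ready) U ~ready]]: least fixpoint, start Z0 = Sat(A[(~start | ready) U ~ready]) = {m0, m1, m2, m4, m5, m6, m7}, add states in Sat(start) with some successor in Z. Already a fixed point.
Sat(E[start U A[(~start | ready) U ~ready]]) = {m0, m1, m2, m4, m5, m6, m7}
AF E[start U A[(~start | ready) U ~ready]]: least fixpoint, start Z0 = {m0, m1, m2, m4, m5, m6, m7}, add states with every successor in Z. Already a fixed point.
Sat(AF E[start U A[(~start | ready) U ~ready]]) = {m0, m1, m2, m4, m5, m6, m7}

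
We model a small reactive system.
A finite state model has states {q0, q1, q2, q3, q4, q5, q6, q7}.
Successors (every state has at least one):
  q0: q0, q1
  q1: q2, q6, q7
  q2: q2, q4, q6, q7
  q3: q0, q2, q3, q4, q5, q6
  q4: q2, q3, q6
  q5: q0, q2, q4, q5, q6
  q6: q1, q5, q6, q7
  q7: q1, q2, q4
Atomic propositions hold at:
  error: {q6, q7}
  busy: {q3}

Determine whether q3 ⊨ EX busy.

Yes

Sat(EX busy) = {s : some successor in {q3}} = {q3, q4}
q3 ∈ Sat(EX busy) = {q3, q4}, so the formula holds at q3.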